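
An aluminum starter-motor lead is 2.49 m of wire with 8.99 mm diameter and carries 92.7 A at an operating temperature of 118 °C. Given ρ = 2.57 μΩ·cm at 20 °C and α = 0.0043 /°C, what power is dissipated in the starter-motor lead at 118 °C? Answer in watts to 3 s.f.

12.3 W

ρ = 2.57 μΩ·cm = 2.57×10^-8 Ω·m
A = π(d/2)² = π(4.4950e-03 m)² = 6.348e-05 m²
R₍20₎ = ρL/A = (2.57×10^-8)(2.49)/(6.348e-05) = 0.001008 Ω
R₍118₎ = R₍20₎(1 + αΔT) = 0.001008 × (1 + 0.0043×98) = 0.001433 Ω
P = I²R = (92.7)² × 0.001433 = 12.3 W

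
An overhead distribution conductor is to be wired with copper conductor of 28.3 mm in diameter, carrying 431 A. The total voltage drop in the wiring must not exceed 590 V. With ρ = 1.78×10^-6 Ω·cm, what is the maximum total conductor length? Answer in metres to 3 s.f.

ρ = 1.78×10^-6 Ω·cm = 1.78×10^-8 Ω·m
A = π(d/2)² = π(1.4150e-02 m)² = 6.290e-04 m²
L_max = V_max·A/(1·ρI) = (590)(6.290e-04)/(1.78×10^-8×431) = 48400 m

48400 m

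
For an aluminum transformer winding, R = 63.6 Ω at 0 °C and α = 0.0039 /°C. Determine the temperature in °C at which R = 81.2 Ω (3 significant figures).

R = R₀(1 + α(T − T₀)) ⇒ T = T₀ + (R/R₀ − 1)/α
T = 0 + (81.2/63.6 − 1)/0.0039 = 0 + (0.2767)/0.0039 = 71.0 °C

71.0 °C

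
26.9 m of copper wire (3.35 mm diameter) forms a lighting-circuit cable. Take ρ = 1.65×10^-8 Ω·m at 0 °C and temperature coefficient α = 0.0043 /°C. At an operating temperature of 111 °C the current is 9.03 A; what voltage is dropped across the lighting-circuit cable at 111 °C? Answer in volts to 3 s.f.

A = π(d/2)² = π(1.6750e-03 m)² = 8.814e-06 m²
R₍0₎ = ρL/A = (1.65×10^-8)(26.9)/(8.814e-06) = 0.05036 Ω
R₍111₎ = R₍0₎(1 + αΔT) = 0.05036 × (1 + 0.0043×111) = 0.07439 Ω
V = IR = 9.03 × 0.07439 = 0.672 V

0.672 V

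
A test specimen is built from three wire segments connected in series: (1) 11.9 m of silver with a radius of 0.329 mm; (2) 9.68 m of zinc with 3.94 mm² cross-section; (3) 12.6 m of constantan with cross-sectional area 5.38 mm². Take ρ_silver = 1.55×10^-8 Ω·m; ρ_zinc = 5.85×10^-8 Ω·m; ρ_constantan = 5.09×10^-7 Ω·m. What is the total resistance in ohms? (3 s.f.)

1.88 Ω

Seg 1: A = πr² = π(3.2900e-04 m)² = 3.400e-07 m²
R_1 = (1.55×10^-8)(11.9)/(3.400e-07) = 0.5424 Ω
Seg 2: A = 3.94 mm² = 3.940e-06 m²
R_2 = (5.85×10^-8)(9.68)/(3.940e-06) = 0.1437 Ω
Seg 3: A = 5.38 mm² = 5.380e-06 m²
R_3 = (5.09×10^-7)(12.6)/(5.380e-06) = 1.192 Ω
R_total = R_1 + R_2 + R_3 = 1.88 Ω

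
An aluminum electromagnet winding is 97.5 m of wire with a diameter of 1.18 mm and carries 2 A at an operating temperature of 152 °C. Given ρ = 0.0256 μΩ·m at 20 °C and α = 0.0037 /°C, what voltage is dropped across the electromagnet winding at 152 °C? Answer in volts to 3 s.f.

ρ = 0.0256 μΩ·m = 2.56×10^-8 Ω·m
A = π(d/2)² = π(5.9000e-04 m)² = 1.094e-06 m²
R₍20₎ = ρL/A = (2.56×10^-8)(97.5)/(1.094e-06) = 2.282 Ω
R₍152₎ = R₍20₎(1 + αΔT) = 2.282 × (1 + 0.0037×132) = 3.397 Ω
V = IR = 2 × 3.397 = 6.79 V

6.79 V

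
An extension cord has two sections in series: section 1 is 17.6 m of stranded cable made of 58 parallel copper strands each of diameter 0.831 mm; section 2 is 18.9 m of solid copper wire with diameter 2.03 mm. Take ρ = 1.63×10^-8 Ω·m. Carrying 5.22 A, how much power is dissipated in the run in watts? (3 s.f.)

Section 1: A_strand = π(4.1550e-04)² = 5.424e-07 m²; R₁ = ρL/(N·A_s) = (1.63×10^-8)(17.6)/(58×5.424e-07) = 0.00912 Ω
Section 2: A = π(d/2)² = π(1.0150e-03 m)² = 3.237e-06 m²
R₂ = (1.63×10^-8)(18.9)/(3.237e-06) = 0.09518 Ω
R = R₁ + R₂ = 0.1043 Ω
P = I²R = (5.22)² × 0.1043 = 2.84 W

2.84 W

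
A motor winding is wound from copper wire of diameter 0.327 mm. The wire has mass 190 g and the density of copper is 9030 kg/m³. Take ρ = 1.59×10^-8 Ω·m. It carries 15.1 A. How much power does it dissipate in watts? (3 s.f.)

10800 W

A = π(d/2)² = π(1.6350e-04 m)² = 8.3982e-08 m²
L = m/(density·A) = 0.19/(9030×8.3982e-08) = 250.5 m
R = ρL/A = (1.59×10^-8)(250.5)/(8.3982e-08) = 47.43 Ω
P = I²R = (15.1)² × 47.43 = 10800 W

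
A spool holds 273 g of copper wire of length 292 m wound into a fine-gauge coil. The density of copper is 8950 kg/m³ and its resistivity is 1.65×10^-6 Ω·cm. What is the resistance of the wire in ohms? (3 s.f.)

46.1 Ω

ρ = 1.65×10^-6 Ω·cm = 1.65×10^-8 Ω·m
A = m/(density·L) = 0.273/(8950×292) = 1.0446e-07 m²
R = ρL/A = (1.65×10^-8)(292)/(1.0446e-07) = 46.1 Ω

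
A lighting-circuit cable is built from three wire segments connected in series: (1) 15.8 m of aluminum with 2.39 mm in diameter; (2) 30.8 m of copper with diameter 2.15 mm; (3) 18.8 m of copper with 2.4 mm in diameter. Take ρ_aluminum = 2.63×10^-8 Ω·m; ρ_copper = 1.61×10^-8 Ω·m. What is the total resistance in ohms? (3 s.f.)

Seg 1: A = π(d/2)² = π(1.1950e-03 m)² = 4.486e-06 m²
R_1 = (2.63×10^-8)(15.8)/(4.486e-06) = 0.09262 Ω
Seg 2: A = π(d/2)² = π(1.0750e-03 m)² = 3.631e-06 m²
R_2 = (1.61×10^-8)(30.8)/(3.631e-06) = 0.1366 Ω
Seg 3: A = π(d/2)² = π(1.2000e-03 m)² = 4.524e-06 m²
R_3 = (1.61×10^-8)(18.8)/(4.524e-06) = 0.06691 Ω
R_total = R_1 + R_2 + R_3 = 0.296 Ω

0.296 Ω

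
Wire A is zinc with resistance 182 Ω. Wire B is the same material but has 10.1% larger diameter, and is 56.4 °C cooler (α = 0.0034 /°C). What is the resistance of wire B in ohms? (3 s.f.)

121 Ω

R ∝ ρL/d² with ρ ∝ (1+αΔT), so R_B/R_A = (1 + 10.1/100)⁻² × (1 − 0.0034×56.4)
= 0.8249 × 0.8082 = 0.6667
R_B = 0.6667 × 182 = 121 Ω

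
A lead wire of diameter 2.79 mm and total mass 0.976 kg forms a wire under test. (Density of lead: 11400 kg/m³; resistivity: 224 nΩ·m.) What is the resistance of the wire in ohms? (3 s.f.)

0.513 Ω

ρ = 224 nΩ·m = 2.24×10^-7 Ω·m
A = π(d/2)² = π(1.3950e-03 m)² = 6.1136e-06 m²
L = m/(density·A) = 0.976/(11400×6.1136e-06) = 14 m
R = ρL/A = (2.24×10^-7)(14)/(6.1136e-06) = 0.513 Ω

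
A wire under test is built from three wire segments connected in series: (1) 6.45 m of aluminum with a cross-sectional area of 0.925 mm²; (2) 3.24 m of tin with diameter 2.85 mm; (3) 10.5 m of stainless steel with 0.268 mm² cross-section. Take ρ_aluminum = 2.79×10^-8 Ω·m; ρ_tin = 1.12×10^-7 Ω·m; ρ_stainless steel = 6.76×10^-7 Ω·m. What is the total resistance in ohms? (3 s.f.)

Seg 1: A = 0.925 mm² = 9.250e-07 m²
R_1 = (2.79×10^-8)(6.45)/(9.250e-07) = 0.1945 Ω
Seg 2: A = π(d/2)² = π(1.4250e-03 m)² = 6.379e-06 m²
R_2 = (1.12×10^-7)(3.24)/(6.379e-06) = 0.05688 Ω
Seg 3: A = 0.268 mm² = 2.680e-07 m²
R_3 = (6.76×10^-7)(10.5)/(2.680e-07) = 26.49 Ω
R_total = R_1 + R_2 + R_3 = 26.7 Ω

26.7 Ω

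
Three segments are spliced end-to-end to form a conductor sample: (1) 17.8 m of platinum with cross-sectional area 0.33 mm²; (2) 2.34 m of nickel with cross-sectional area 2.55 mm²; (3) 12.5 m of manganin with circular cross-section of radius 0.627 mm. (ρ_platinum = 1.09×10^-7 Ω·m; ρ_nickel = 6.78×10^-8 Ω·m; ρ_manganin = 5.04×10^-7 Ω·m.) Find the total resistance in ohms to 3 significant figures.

11.0 Ω

Seg 1: A = 0.33 mm² = 3.300e-07 m²
R_1 = (1.09×10^-7)(17.8)/(3.300e-07) = 5.879 Ω
Seg 2: A = 2.55 mm² = 2.550e-06 m²
R_2 = (6.78×10^-8)(2.34)/(2.550e-06) = 0.06222 Ω
Seg 3: A = πr² = π(6.2700e-04 m)² = 1.235e-06 m²
R_3 = (5.04×10^-7)(12.5)/(1.235e-06) = 5.101 Ω
R_total = R_1 + R_2 + R_3 = 11.0 Ω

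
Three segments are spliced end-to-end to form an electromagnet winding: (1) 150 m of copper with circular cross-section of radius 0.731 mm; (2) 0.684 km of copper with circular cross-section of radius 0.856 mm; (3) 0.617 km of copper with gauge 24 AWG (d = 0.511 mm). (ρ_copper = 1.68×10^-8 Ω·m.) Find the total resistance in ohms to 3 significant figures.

Seg 1: A = πr² = π(7.3100e-04 m)² = 1.679e-06 m²
R_1 = (1.68×10^-8)(150)/(1.679e-06) = 1.501 Ω
Seg 2: A = πr² = π(8.5600e-04 m)² = 2.302e-06 m²
R_2 = (1.68×10^-8)(684)/(2.302e-06) = 4.992 Ω
Seg 3: A = π(0.511/2 mm)² = π(2.5550e-04 m)² = 2.051e-07 m²
R_3 = (1.68×10^-8)(617)/(2.051e-07) = 50.54 Ω
R_total = R_1 + R_2 + R_3 = 57.0 Ω

57.0 Ω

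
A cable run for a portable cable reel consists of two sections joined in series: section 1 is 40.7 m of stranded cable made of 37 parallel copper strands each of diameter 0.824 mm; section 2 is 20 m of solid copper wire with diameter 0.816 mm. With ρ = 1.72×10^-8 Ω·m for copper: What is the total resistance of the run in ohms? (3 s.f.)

0.693 Ω

Section 1: A_strand = π(4.1200e-04)² = 5.333e-07 m²; R₁ = ρL/(N·A_s) = (1.72×10^-8)(40.7)/(37×5.333e-07) = 0.03548 Ω
Section 2: A = π(d/2)² = π(4.0800e-04 m)² = 5.230e-07 m²
R₂ = (1.72×10^-8)(20)/(5.230e-07) = 0.6578 Ω
R = R₁ + R₂ = 0.693 Ω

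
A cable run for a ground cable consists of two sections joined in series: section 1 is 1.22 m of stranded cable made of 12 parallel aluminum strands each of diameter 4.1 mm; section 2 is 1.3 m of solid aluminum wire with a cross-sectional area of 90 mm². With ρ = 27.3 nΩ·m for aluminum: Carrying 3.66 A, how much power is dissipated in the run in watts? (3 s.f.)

0.00810 W

ρ = 27.3 nΩ·m = 2.73×10^-8 Ω·m
Section 1: A_strand = π(2.0500e-03)² = 1.320e-05 m²; R₁ = ρL/(N·A_s) = (2.73×10^-8)(1.22)/(12×1.320e-05) = 2.102×10^-4 Ω
Section 2: A = 90 mm² = 9.000e-05 m²
R₂ = (2.73×10^-8)(1.3)/(9.000e-05) = 3.943×10^-4 Ω
R = R₁ + R₂ = 6.046×10^-4 Ω
P = I²R = (3.66)² × 6.046×10^-4 = 0.00810 W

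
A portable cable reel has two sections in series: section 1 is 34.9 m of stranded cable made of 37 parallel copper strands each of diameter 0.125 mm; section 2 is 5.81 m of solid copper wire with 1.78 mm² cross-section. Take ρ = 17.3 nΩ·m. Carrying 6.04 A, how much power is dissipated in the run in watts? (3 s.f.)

50.6 W

ρ = 17.3 nΩ·m = 1.73×10^-8 Ω·m
Section 1: A_strand = π(6.2500e-05)² = 1.227e-08 m²; R₁ = ρL/(N·A_s) = (1.73×10^-8)(34.9)/(37×1.227e-08) = 1.33 Ω
Section 2: A = 1.78 mm² = 1.780e-06 m²
R₂ = (1.73×10^-8)(5.81)/(1.780e-06) = 0.05647 Ω
R = R₁ + R₂ = 1.386 Ω
P = I²R = (6.04)² × 1.386 = 50.6 W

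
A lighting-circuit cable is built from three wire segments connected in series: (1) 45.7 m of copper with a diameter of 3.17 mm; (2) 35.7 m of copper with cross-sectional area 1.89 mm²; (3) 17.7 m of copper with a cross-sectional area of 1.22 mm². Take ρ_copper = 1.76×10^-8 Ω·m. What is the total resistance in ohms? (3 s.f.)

0.690 Ω

Seg 1: A = π(d/2)² = π(1.5850e-03 m)² = 7.892e-06 m²
R_1 = (1.76×10^-8)(45.7)/(7.892e-06) = 0.1019 Ω
Seg 2: A = 1.89 mm² = 1.890e-06 m²
R_2 = (1.76×10^-8)(35.7)/(1.890e-06) = 0.3324 Ω
Seg 3: A = 1.22 mm² = 1.220e-06 m²
R_3 = (1.76×10^-8)(17.7)/(1.220e-06) = 0.2553 Ω
R_total = R_1 + R_2 + R_3 = 0.690 Ω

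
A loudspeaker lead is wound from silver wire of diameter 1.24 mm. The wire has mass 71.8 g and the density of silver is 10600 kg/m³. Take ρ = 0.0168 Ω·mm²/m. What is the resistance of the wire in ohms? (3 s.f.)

ρ = 0.0168 Ω·mm²/m = 1.68×10^-8 Ω·m
A = π(d/2)² = π(6.2000e-04 m)² = 1.2076e-06 m²
L = m/(density·A) = 0.0718/(10600×1.2076e-06) = 5.609 m
R = ρL/A = (1.68×10^-8)(5.609)/(1.2076e-06) = 0.0780 Ω

0.0780 Ω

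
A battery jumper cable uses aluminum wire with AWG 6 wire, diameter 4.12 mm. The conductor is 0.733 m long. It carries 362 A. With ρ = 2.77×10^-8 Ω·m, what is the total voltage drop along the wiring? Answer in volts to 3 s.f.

0.551 V

A = π(4.12/2 mm)² = π(2.0600e-03 m)² = 1.333e-05 m²
R = ρL/A = (2.77×10^-8)(0.733)/(1.333e-05) = 0.001523 Ω
V = IR = 362 × 0.001523 = 0.551 V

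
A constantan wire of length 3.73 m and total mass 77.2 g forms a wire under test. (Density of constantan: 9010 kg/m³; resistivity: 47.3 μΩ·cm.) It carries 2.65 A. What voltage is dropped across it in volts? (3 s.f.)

ρ = 47.3 μΩ·cm = 4.73×10^-7 Ω·m
A = m/(density·L) = 0.0772/(9010×3.73) = 2.2971e-06 m²
R = ρL/A = (4.73×10^-7)(3.73)/(2.2971e-06) = 0.768 Ω
V = IR = 2.65 × 0.768 = 2.04 V

2.04 V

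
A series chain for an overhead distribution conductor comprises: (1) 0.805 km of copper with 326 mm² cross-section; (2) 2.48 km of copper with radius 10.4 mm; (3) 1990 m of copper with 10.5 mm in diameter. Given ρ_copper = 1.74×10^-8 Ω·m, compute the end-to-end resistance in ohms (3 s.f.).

0.570 Ω

Seg 1: A = 326 mm² = 3.260e-04 m²
R_1 = (1.74×10^-8)(805)/(3.260e-04) = 0.04297 Ω
Seg 2: A = πr² = π(1.0400e-02 m)² = 3.398e-04 m²
R_2 = (1.74×10^-8)(2480)/(3.398e-04) = 0.127 Ω
Seg 3: A = π(d/2)² = π(5.2500e-03 m)² = 8.659e-05 m²
R_3 = (1.74×10^-8)(1990)/(8.659e-05) = 0.3999 Ω
R_total = R_1 + R_2 + R_3 = 0.570 Ω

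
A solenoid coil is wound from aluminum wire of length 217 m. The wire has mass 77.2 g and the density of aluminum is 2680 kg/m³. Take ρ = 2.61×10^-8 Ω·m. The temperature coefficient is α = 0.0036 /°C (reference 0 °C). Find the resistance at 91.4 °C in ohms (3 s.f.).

A = m/(density·L) = 0.0772/(2680×217) = 1.3275e-07 m²
R = ρL/A = (2.61×10^-8)(217)/(1.3275e-07) = 42.67 Ω
R(91.4 °C) = 42.67 × (1 + 0.0036×91.4) = 56.7 Ω

56.7 Ω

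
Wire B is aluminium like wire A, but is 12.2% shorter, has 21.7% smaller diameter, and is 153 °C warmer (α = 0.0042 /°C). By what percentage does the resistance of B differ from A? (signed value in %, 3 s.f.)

R ∝ ρL/d² with ρ ∝ (1+αΔT), so R_B/R_A = (1 − 12.2/100) × (1 − 21.7/100)⁻² × (1 + 0.0042×153)
= 0.878 × 1.631 × 1.643 = 2.352
(R_B − R_A)/R_A = 2.352 − 1 = 135%

135%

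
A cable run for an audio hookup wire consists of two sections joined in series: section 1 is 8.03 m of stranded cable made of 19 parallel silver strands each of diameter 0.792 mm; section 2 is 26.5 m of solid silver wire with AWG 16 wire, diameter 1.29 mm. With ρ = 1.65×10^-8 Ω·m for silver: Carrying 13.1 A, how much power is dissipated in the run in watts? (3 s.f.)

Section 1: A_strand = π(3.9600e-04)² = 4.927e-07 m²; R₁ = ρL/(N·A_s) = (1.65×10^-8)(8.03)/(19×4.927e-07) = 0.01415 Ω
Section 2: A = π(1.29/2 mm)² = π(6.4500e-04 m)² = 1.307e-06 m²
R₂ = (1.65×10^-8)(26.5)/(1.307e-06) = 0.3345 Ω
R = R₁ + R₂ = 0.3487 Ω
P = I²R = (13.1)² × 0.3487 = 59.8 W

59.8 W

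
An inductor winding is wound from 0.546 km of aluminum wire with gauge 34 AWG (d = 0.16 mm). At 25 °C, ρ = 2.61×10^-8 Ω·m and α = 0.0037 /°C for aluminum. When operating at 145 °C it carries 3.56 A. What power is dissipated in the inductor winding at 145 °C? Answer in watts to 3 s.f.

A = π(0.16/2 mm)² = π(8.0000e-05 m)² = 2.011e-08 m²
R₍25₎ = ρL/A = (2.61×10^-8)(546)/(2.011e-08) = 708.8 Ω
R₍145₎ = R₍25₎(1 + αΔT) = 708.8 × (1 + 0.0037×120) = 1023 Ω
P = I²R = (3.56)² × 1023 = 13000 W

13000 W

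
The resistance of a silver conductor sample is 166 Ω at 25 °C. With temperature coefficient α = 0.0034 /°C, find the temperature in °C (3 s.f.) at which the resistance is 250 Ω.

R = R₀(1 + α(T − T₀)) ⇒ T = T₀ + (R/R₀ − 1)/α
T = 25 + (250/166 − 1)/0.0034 = 25 + (0.506)/0.0034 = 174 °C

174 °C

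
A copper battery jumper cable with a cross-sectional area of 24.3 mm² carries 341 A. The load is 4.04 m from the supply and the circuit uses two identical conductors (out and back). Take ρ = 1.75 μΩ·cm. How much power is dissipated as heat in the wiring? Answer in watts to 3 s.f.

ρ = 1.75 μΩ·cm = 1.75×10^-8 Ω·m
A = 24.3 mm² = 2.430e-05 m²
Total conductor length (both ways) L = 2 × 4.04 = 8.08 m
R = ρL/A = (1.75×10^-8)(8.08)/(2.430e-05) = 0.005819 Ω
P = I²R = (341)² × 0.005819 = 677 W

677 W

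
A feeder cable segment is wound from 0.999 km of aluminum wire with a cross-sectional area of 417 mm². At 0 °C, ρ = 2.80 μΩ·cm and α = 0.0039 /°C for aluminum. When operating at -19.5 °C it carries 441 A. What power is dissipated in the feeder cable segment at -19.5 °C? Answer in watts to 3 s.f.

ρ = 2.80 μΩ·cm = 2.80×10^-8 Ω·m
A = 417 mm² = 4.170e-04 m²
R₍0₎ = ρL/A = (2.80×10^-8)(999)/(4.170e-04) = 0.06708 Ω
R₍-19.5₎ = R₍0₎(1 + αΔT) = 0.06708 × (1 + 0.0039×-19.5) = 0.06198 Ω
P = I²R = (441)² × 0.06198 = 12100 W

12100 W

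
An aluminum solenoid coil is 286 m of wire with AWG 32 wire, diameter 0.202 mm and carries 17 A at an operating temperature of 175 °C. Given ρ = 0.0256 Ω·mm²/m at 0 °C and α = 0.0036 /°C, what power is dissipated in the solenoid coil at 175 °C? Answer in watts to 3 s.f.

ρ = 0.0256 Ω·mm²/m = 2.56×10^-8 Ω·m
A = π(0.202/2 mm)² = π(1.0100e-04 m)² = 3.205e-08 m²
R₍0₎ = ρL/A = (2.56×10^-8)(286)/(3.205e-08) = 228.5 Ω
R₍175₎ = R₍0₎(1 + αΔT) = 228.5 × (1 + 0.0036×175) = 372.4 Ω
P = I²R = (17)² × 372.4 = 1.08×10^5 W

1.08×10^5 W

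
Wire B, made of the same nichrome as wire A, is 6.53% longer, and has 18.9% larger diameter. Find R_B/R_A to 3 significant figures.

R ∝ L/d², so R_B/R_A = (1 + 6.53/100) × (1 + 18.9/100)⁻²
= 1.065 × 0.7074 = 0.754

0.754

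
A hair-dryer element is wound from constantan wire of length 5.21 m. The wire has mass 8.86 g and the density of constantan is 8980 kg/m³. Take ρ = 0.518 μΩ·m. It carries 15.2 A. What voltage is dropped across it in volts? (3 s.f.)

ρ = 0.518 μΩ·m = 5.18×10^-7 Ω·m
A = m/(density·L) = 0.00886/(8980×5.21) = 1.8937e-07 m²
R = ρL/A = (5.18×10^-7)(5.21)/(1.8937e-07) = 14.25 Ω
V = IR = 15.2 × 14.25 = 217 V

217 V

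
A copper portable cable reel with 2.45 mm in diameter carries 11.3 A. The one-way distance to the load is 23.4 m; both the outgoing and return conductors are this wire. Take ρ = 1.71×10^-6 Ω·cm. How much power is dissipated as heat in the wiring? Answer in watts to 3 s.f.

ρ = 1.71×10^-6 Ω·cm = 1.71×10^-8 Ω·m
A = π(d/2)² = π(1.2250e-03 m)² = 4.714e-06 m²
Total conductor length (both ways) L = 2 × 23.4 = 46.8 m
R = ρL/A = (1.71×10^-8)(46.8)/(4.714e-06) = 0.1698 Ω
P = I²R = (11.3)² × 0.1698 = 21.7 W

21.7 W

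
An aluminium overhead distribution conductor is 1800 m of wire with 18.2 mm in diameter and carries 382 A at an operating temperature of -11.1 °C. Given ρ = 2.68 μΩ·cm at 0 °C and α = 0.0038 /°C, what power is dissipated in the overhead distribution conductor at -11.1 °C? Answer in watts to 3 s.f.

25900 W

ρ = 2.68 μΩ·cm = 2.68×10^-8 Ω·m
A = π(d/2)² = π(9.1000e-03 m)² = 2.602e-04 m²
R₍0₎ = ρL/A = (2.68×10^-8)(1800)/(2.602e-04) = 0.1854 Ω
R₍-11.1₎ = R₍0₎(1 + αΔT) = 0.1854 × (1 + 0.0038×-11.1) = 0.1776 Ω
P = I²R = (382)² × 0.1776 = 25900 W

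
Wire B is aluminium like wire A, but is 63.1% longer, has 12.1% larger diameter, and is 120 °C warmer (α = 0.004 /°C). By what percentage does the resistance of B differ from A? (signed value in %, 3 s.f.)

R ∝ ρL/d² with ρ ∝ (1+αΔT), so R_B/R_A = (1 + 63.1/100) × (1 + 12.1/100)⁻² × (1 + 0.004×120)
= 1.631 × 0.7958 × 1.48 = 1.921
(R_B − R_A)/R_A = 1.921 − 1 = 92.1%

92.1%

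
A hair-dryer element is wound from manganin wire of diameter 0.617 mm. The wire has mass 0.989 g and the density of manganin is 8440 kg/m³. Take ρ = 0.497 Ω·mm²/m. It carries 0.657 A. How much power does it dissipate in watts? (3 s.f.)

ρ = 0.497 Ω·mm²/m = 4.97×10^-7 Ω·m
A = π(d/2)² = π(3.0850e-04 m)² = 2.9899e-07 m²
L = m/(density·A) = 9.890×10^-4/(8440×2.9899e-07) = 0.3919 m
R = ρL/A = (4.97×10^-7)(0.3919)/(2.9899e-07) = 0.6515 Ω
P = I²R = (0.657)² × 0.6515 = 0.281 W

0.281 W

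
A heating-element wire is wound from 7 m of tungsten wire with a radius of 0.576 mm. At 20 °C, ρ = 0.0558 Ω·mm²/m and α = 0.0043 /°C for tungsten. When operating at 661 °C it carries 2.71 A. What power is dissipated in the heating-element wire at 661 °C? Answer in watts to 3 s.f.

ρ = 0.0558 Ω·mm²/m = 5.58×10^-8 Ω·m
A = πr² = π(5.7600e-04 m)² = 1.042e-06 m²
R₍20₎ = ρL/A = (5.58×10^-8)(7)/(1.042e-06) = 0.3747 Ω
R₍661₎ = R₍20₎(1 + αΔT) = 0.3747 × (1 + 0.0043×641) = 1.408 Ω
P = I²R = (2.71)² × 1.408 = 10.3 W

10.3 W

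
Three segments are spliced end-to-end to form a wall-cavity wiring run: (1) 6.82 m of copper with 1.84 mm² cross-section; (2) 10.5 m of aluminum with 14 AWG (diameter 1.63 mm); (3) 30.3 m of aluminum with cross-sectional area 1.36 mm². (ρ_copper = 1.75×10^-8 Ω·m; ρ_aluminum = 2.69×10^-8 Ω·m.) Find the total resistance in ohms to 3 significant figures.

0.800 Ω

Seg 1: A = 1.84 mm² = 1.840e-06 m²
R_1 = (1.75×10^-8)(6.82)/(1.840e-06) = 0.06486 Ω
Seg 2: A = π(1.63/2 mm)² = π(8.1500e-04 m)² = 2.087e-06 m²
R_2 = (2.69×10^-8)(10.5)/(2.087e-06) = 0.1354 Ω
Seg 3: A = 1.36 mm² = 1.360e-06 m²
R_3 = (2.69×10^-8)(30.3)/(1.360e-06) = 0.5993 Ω
R_total = R_1 + R_2 + R_3 = 0.800 Ω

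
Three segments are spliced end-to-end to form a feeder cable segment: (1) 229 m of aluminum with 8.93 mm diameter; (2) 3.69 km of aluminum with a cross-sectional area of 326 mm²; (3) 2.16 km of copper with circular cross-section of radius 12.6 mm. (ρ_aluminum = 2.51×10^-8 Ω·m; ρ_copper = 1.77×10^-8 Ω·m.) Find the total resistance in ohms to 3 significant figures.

0.453 Ω

Seg 1: A = π(d/2)² = π(4.4650e-03 m)² = 6.263e-05 m²
R_1 = (2.51×10^-8)(229)/(6.263e-05) = 0.09177 Ω
Seg 2: A = 326 mm² = 3.260e-04 m²
R_2 = (2.51×10^-8)(3690)/(3.260e-04) = 0.2841 Ω
Seg 3: A = πr² = π(1.2600e-02 m)² = 4.988e-04 m²
R_3 = (1.77×10^-8)(2160)/(4.988e-04) = 0.07665 Ω
R_total = R_1 + R_2 + R_3 = 0.453 Ω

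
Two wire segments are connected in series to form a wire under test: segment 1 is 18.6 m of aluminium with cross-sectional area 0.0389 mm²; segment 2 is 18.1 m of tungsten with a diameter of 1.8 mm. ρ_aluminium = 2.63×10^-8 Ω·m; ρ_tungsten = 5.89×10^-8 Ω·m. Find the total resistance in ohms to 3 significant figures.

Segment 1: A = 0.0389 mm² = 3.890e-08 m²
R₁ = ρL/A = (2.63×10^-8)(18.6)/(3.890e-08) = 12.58 Ω
Segment 2: A = π(d/2)² = π(9.0000e-04 m)² = 2.545e-06 m²
R₂ = (5.89×10^-8)(18.1)/(2.545e-06) = 0.4189 Ω
R = R₁ + R₂ = 13.0 Ω

13.0 Ω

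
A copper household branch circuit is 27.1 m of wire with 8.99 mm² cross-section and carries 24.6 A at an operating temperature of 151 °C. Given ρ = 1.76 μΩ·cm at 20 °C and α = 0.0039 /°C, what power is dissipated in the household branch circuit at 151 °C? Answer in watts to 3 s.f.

ρ = 1.76 μΩ·cm = 1.76×10^-8 Ω·m
A = 8.99 mm² = 8.990e-06 m²
R₍20₎ = ρL/A = (1.76×10^-8)(27.1)/(8.990e-06) = 0.05305 Ω
R₍151₎ = R₍20₎(1 + αΔT) = 0.05305 × (1 + 0.0039×131) = 0.08016 Ω
P = I²R = (24.6)² × 0.08016 = 48.5 W

48.5 W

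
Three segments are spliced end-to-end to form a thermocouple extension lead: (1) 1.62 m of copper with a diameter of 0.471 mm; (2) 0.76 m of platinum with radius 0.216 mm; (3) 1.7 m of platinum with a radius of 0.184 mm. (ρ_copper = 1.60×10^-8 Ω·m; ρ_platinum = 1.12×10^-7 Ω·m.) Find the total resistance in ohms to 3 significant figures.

2.52 Ω

Seg 1: A = π(d/2)² = π(2.3550e-04 m)² = 1.742e-07 m²
R_1 = (1.60×10^-8)(1.62)/(1.742e-07) = 0.1488 Ω
Seg 2: A = πr² = π(2.1600e-04 m)² = 1.466e-07 m²
R_2 = (1.12×10^-7)(0.76)/(1.466e-07) = 0.5807 Ω
Seg 3: A = πr² = π(1.8400e-04 m)² = 1.064e-07 m²
R_3 = (1.12×10^-7)(1.7)/(1.064e-07) = 1.79 Ω
R_total = R_1 + R_2 + R_3 = 2.52 Ω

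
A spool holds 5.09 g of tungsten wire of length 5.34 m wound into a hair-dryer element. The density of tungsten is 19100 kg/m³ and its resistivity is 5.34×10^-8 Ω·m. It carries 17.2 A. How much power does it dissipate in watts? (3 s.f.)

1690 W

A = m/(density·L) = 0.00509/(19100×5.34) = 4.9905e-08 m²
R = ρL/A = (5.34×10^-8)(5.34)/(4.9905e-08) = 5.714 Ω
P = I²R = (17.2)² × 5.714 = 1690 W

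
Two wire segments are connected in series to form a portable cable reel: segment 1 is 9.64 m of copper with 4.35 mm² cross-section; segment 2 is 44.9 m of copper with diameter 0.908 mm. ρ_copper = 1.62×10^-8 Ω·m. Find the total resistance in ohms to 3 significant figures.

1.16 Ω

Segment 1: A = 4.35 mm² = 4.350e-06 m²
R₁ = ρL/A = (1.62×10^-8)(9.64)/(4.350e-06) = 0.0359 Ω
Segment 2: A = π(d/2)² = π(4.5400e-04 m)² = 6.475e-07 m²
R₂ = (1.62×10^-8)(44.9)/(6.475e-07) = 1.123 Ω
R = R₁ + R₂ = 1.16 Ω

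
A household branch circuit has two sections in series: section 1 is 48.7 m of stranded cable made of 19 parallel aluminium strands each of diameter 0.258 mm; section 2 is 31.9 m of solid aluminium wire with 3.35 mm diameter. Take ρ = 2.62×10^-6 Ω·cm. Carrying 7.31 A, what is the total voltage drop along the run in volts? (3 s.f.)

ρ = 2.62×10^-6 Ω·cm = 2.62×10^-8 Ω·m
Section 1: A_strand = π(1.2900e-04)² = 5.228e-08 m²; R₁ = ρL/(N·A_s) = (2.62×10^-8)(48.7)/(19×5.228e-08) = 1.285 Ω
Section 2: A = π(d/2)² = π(1.6750e-03 m)² = 8.814e-06 m²
R₂ = (2.62×10^-8)(31.9)/(8.814e-06) = 0.09482 Ω
R = R₁ + R₂ = 1.379 Ω
V = IR = 7.31 × 1.379 = 10.1 V

10.1 V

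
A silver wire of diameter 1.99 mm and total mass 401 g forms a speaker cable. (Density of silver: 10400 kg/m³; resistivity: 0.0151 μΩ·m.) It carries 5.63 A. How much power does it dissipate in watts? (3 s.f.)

ρ = 0.0151 μΩ·m = 1.51×10^-8 Ω·m
A = π(d/2)² = π(9.9500e-04 m)² = 3.1103e-06 m²
L = m/(density·A) = 0.401/(10400×3.1103e-06) = 12.4 m
R = ρL/A = (1.51×10^-8)(12.4)/(3.1103e-06) = 0.06019 Ω
P = I²R = (5.63)² × 0.06019 = 1.91 W

1.91 W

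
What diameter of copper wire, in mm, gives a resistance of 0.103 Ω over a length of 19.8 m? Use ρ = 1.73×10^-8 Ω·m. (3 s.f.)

A = ρL/R = (1.73×10^-8)(19.8)/(0.103) = 3.326e-06 m²
d = 2√(A/π) = 2.058e-03 m = 2.06 mm

2.06 mm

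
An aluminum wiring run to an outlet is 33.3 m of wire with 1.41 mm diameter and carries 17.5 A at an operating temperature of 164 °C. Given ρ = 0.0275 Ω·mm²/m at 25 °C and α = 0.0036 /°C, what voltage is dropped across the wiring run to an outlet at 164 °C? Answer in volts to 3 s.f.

ρ = 0.0275 Ω·mm²/m = 2.75×10^-8 Ω·m
A = π(d/2)² = π(7.0500e-04 m)² = 1.561e-06 m²
R₍25₎ = ρL/A = (2.75×10^-8)(33.3)/(1.561e-06) = 0.5865 Ω
R₍164₎ = R₍25₎(1 + αΔT) = 0.5865 × (1 + 0.0036×139) = 0.8799 Ω
V = IR = 17.5 × 0.8799 = 15.4 V

15.4 V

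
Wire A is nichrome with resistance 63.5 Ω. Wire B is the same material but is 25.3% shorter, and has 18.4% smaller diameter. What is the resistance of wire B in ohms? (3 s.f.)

R ∝ L/d², so R_B/R_A = (1 − 25.3/100) × (1 − 18.4/100)⁻²
= 0.747 × 1.502 = 1.122
R_B = 1.122 × 63.5 = 71.2 Ω

71.2 Ω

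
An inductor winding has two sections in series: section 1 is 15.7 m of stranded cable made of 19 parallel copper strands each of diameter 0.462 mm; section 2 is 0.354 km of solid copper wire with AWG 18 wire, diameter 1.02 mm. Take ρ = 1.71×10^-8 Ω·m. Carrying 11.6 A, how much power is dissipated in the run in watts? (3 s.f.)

Section 1: A_strand = π(2.3100e-04)² = 1.676e-07 m²; R₁ = ρL/(N·A_s) = (1.71×10^-8)(15.7)/(19×1.676e-07) = 0.08429 Ω
Section 2: A = π(1.02/2 mm)² = π(5.1000e-04 m)² = 8.171e-07 m²
R₂ = (1.71×10^-8)(354)/(8.171e-07) = 7.408 Ω
R = R₁ + R₂ = 7.492 Ω
P = I²R = (11.6)² × 7.492 = 1010 W

1010 W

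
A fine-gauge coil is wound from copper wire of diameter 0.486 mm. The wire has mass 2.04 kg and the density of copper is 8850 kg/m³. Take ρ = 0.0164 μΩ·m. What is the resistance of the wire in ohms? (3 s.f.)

110 Ω

ρ = 0.0164 μΩ·m = 1.64×10^-8 Ω·m
A = π(d/2)² = π(2.4300e-04 m)² = 1.8551e-07 m²
L = m/(density·A) = 2.04/(8850×1.8551e-07) = 1243 m
R = ρL/A = (1.64×10^-8)(1243)/(1.8551e-07) = 110 Ω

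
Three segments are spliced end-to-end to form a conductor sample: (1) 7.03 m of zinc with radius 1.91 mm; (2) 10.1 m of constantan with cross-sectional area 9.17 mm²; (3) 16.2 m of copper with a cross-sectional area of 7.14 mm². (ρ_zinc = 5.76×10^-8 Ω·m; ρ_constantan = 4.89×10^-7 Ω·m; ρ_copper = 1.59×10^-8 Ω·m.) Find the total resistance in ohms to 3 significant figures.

Seg 1: A = πr² = π(1.9100e-03 m)² = 1.146e-05 m²
R_1 = (5.76×10^-8)(7.03)/(1.146e-05) = 0.03533 Ω
Seg 2: A = 9.17 mm² = 9.170e-06 m²
R_2 = (4.89×10^-7)(10.1)/(9.170e-06) = 0.5386 Ω
Seg 3: A = 7.14 mm² = 7.140e-06 m²
R_3 = (1.59×10^-8)(16.2)/(7.140e-06) = 0.03608 Ω
R_total = R_1 + R_2 + R_3 = 0.610 Ω

0.610 Ω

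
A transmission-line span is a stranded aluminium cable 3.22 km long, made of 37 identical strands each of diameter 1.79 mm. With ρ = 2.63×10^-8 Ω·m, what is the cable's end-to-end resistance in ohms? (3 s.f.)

A_strand = π(8.9500e-04 m)² = 2.516e-06 m²
R_strand = ρL/A = (2.63×10^-8)(3220)/(2.516e-06) = 33.65 Ω
R_total = R_strand/N = 33.65/37 = 0.910 Ω

0.910 Ω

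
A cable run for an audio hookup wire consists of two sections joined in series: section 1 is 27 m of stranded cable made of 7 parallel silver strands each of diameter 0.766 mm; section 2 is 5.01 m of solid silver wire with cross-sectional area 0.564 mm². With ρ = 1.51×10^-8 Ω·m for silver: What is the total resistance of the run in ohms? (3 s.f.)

0.261 Ω

Section 1: A_strand = π(3.8300e-04)² = 4.608e-07 m²; R₁ = ρL/(N·A_s) = (1.51×10^-8)(27)/(7×4.608e-07) = 0.1264 Ω
Section 2: A = 0.564 mm² = 5.640e-07 m²
R₂ = (1.51×10^-8)(5.01)/(5.640e-07) = 0.1341 Ω
R = R₁ + R₂ = 0.261 Ω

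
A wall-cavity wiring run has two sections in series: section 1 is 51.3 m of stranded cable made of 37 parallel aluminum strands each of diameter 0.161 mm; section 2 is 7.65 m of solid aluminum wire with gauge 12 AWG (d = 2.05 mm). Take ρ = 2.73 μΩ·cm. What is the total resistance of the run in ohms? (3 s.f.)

ρ = 2.73 μΩ·cm = 2.73×10^-8 Ω·m
Section 1: A_strand = π(8.0500e-05)² = 2.036e-08 m²; R₁ = ρL/(N·A_s) = (2.73×10^-8)(51.3)/(37×2.036e-08) = 1.859 Ω
Section 2: A = π(2.05/2 mm)² = π(1.0250e-03 m)² = 3.301e-06 m²
R₂ = (2.73×10^-8)(7.65)/(3.301e-06) = 0.06327 Ω
R = R₁ + R₂ = 1.92 Ω

1.92 Ω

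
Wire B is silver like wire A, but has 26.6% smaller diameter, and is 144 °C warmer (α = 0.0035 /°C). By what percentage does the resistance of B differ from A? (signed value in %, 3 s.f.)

R ∝ ρL/d² with ρ ∝ (1+αΔT), so R_B/R_A = (1 − 26.6/100)⁻² × (1 + 0.0035×144)
= 1.856 × 1.504 = 2.792
(R_B − R_A)/R_A = 2.792 − 1 = 179%

179%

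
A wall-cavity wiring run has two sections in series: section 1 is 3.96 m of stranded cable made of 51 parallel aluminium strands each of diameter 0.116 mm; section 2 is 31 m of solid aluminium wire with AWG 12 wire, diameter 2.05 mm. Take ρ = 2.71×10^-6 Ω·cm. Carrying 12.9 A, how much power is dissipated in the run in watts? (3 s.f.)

75.5 W

ρ = 2.71×10^-6 Ω·cm = 2.71×10^-8 Ω·m
Section 1: A_strand = π(5.8000e-05)² = 1.057e-08 m²; R₁ = ρL/(N·A_s) = (2.71×10^-8)(3.96)/(51×1.057e-08) = 0.1991 Ω
Section 2: A = π(2.05/2 mm)² = π(1.0250e-03 m)² = 3.301e-06 m²
R₂ = (2.71×10^-8)(31)/(3.301e-06) = 0.2545 Ω
R = R₁ + R₂ = 0.4536 Ω
P = I²R = (12.9)² × 0.4536 = 75.5 W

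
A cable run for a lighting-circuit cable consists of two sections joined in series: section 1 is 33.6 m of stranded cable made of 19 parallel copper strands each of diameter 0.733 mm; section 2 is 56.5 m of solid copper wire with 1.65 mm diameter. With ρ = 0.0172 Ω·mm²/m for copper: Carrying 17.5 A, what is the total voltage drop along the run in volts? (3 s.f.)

9.21 V

ρ = 0.0172 Ω·mm²/m = 1.72×10^-8 Ω·m
Section 1: A_strand = π(3.6650e-04)² = 4.220e-07 m²; R₁ = ρL/(N·A_s) = (1.72×10^-8)(33.6)/(19×4.220e-07) = 0.07208 Ω
Section 2: A = π(d/2)² = π(8.2500e-04 m)² = 2.138e-06 m²
R₂ = (1.72×10^-8)(56.5)/(2.138e-06) = 0.4545 Ω
R = R₁ + R₂ = 0.5266 Ω
V = IR = 17.5 × 0.5266 = 9.21 V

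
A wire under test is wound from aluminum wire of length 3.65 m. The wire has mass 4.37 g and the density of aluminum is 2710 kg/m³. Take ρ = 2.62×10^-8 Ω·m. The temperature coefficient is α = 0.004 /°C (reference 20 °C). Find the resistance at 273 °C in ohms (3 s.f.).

0.436 Ω

A = m/(density·L) = 0.00437/(2710×3.65) = 4.4179e-07 m²
R = ρL/A = (2.62×10^-8)(3.65)/(4.4179e-07) = 0.2165 Ω
R(273 °C) = 0.2165 × (1 + 0.004×253) = 0.436 Ω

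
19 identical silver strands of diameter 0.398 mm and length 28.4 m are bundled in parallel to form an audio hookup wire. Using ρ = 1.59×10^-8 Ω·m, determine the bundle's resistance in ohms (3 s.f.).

A_strand = π(1.9900e-04 m)² = 1.244e-07 m²
R_strand = ρL/A = (1.59×10^-8)(28.4)/(1.244e-07) = 3.63 Ω
R_total = R_strand/N = 3.63/19 = 0.191 Ω

0.191 Ω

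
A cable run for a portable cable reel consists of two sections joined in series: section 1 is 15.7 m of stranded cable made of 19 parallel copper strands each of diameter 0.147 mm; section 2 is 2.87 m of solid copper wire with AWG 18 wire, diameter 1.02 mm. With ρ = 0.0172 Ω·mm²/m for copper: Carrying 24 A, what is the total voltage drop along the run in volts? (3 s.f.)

21.5 V

ρ = 0.0172 Ω·mm²/m = 1.72×10^-8 Ω·m
Section 1: A_strand = π(7.3500e-05)² = 1.697e-08 m²; R₁ = ρL/(N·A_s) = (1.72×10^-8)(15.7)/(19×1.697e-08) = 0.8374 Ω
Section 2: A = π(1.02/2 mm)² = π(5.1000e-04 m)² = 8.171e-07 m²
R₂ = (1.72×10^-8)(2.87)/(8.171e-07) = 0.06041 Ω
R = R₁ + R₂ = 0.8978 Ω
V = IR = 24 × 0.8978 = 21.5 V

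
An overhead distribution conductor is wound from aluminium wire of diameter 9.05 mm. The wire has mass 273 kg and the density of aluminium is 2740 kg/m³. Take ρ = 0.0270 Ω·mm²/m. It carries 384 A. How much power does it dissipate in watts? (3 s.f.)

95900 W

ρ = 0.0270 Ω·mm²/m = 2.70×10^-8 Ω·m
A = π(d/2)² = π(4.5250e-03 m)² = 6.4326e-05 m²
L = m/(density·A) = 273/(2740×6.4326e-05) = 1549 m
R = ρL/A = (2.70×10^-8)(1549)/(6.4326e-05) = 0.6501 Ω
P = I²R = (384)² × 0.6501 = 95900 W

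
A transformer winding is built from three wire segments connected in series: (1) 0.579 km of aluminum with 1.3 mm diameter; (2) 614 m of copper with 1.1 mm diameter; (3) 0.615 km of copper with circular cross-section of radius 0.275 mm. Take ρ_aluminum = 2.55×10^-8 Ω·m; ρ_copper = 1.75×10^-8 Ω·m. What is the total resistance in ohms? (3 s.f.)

67.7 Ω

Seg 1: A = π(d/2)² = π(6.5000e-04 m)² = 1.327e-06 m²
R_1 = (2.55×10^-8)(579)/(1.327e-06) = 11.12 Ω
Seg 2: A = π(d/2)² = π(5.5000e-04 m)² = 9.503e-07 m²
R_2 = (1.75×10^-8)(614)/(9.503e-07) = 11.31 Ω
Seg 3: A = πr² = π(2.7500e-04 m)² = 2.376e-07 m²
R_3 = (1.75×10^-8)(615)/(2.376e-07) = 45.3 Ω
R_total = R_1 + R_2 + R_3 = 67.7 Ω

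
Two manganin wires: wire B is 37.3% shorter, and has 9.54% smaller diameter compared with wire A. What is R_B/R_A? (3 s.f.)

R ∝ L/d², so R_B/R_A = (1 − 37.3/100) × (1 − 9.54/100)⁻²
= 0.627 × 1.222 = 0.766

0.766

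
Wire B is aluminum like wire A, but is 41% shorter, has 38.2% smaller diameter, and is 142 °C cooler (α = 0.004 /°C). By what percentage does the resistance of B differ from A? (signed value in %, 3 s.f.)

-33.3%

R ∝ ρL/d² with ρ ∝ (1+αΔT), so R_B/R_A = (1 − 41/100) × (1 − 38.2/100)⁻² × (1 − 0.004×142)
= 0.59 × 2.618 × 0.432 = 0.6674
(R_B − R_A)/R_A = 0.6674 − 1 = -33.3%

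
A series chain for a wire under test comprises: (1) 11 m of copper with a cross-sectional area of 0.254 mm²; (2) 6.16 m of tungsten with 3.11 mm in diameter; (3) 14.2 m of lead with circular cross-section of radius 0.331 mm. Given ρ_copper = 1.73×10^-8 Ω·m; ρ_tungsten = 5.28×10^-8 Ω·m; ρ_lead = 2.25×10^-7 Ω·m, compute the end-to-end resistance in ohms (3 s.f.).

Seg 1: A = 0.254 mm² = 2.540e-07 m²
R_1 = (1.73×10^-8)(11)/(2.540e-07) = 0.7492 Ω
Seg 2: A = π(d/2)² = π(1.5550e-03 m)² = 7.596e-06 m²
R_2 = (5.28×10^-8)(6.16)/(7.596e-06) = 0.04282 Ω
Seg 3: A = πr² = π(3.3100e-04 m)² = 3.442e-07 m²
R_3 = (2.25×10^-7)(14.2)/(3.442e-07) = 9.283 Ω
R_total = R_1 + R_2 + R_3 = 10.1 Ω

10.1 Ω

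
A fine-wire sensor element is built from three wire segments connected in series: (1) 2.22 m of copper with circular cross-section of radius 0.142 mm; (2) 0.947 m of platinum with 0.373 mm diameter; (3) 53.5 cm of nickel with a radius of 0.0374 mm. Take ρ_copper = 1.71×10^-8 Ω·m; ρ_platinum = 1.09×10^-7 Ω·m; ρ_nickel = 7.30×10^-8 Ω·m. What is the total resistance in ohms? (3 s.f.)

Seg 1: A = πr² = π(1.4200e-04 m)² = 6.335e-08 m²
R_1 = (1.71×10^-8)(2.22)/(6.335e-08) = 0.5993 Ω
Seg 2: A = π(d/2)² = π(1.8650e-04 m)² = 1.093e-07 m²
R_2 = (1.09×10^-7)(0.947)/(1.093e-07) = 0.9446 Ω
Seg 3: A = πr² = π(3.7400e-05 m)² = 4.394e-09 m²
R_3 = (7.30×10^-8)(0.535)/(4.394e-09) = 8.888 Ω
R_total = R_1 + R_2 + R_3 = 10.4 Ω

10.4 Ω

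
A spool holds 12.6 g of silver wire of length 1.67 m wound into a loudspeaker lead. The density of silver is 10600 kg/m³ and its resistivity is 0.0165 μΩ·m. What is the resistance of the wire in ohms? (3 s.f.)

ρ = 0.0165 μΩ·m = 1.65×10^-8 Ω·m
A = m/(density·L) = 0.0126/(10600×1.67) = 7.1178e-07 m²
R = ρL/A = (1.65×10^-8)(1.67)/(7.1178e-07) = 0.0387 Ω

0.0387 Ω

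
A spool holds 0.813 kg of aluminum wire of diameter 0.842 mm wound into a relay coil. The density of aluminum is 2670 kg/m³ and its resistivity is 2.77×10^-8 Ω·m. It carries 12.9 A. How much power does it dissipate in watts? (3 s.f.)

A = π(d/2)² = π(4.2100e-04 m)² = 5.5682e-07 m²
L = m/(density·A) = 0.813/(2670×5.5682e-07) = 546.8 m
R = ρL/A = (2.77×10^-8)(546.8)/(5.5682e-07) = 27.2 Ω
P = I²R = (12.9)² × 27.2 = 4530 W

4530 W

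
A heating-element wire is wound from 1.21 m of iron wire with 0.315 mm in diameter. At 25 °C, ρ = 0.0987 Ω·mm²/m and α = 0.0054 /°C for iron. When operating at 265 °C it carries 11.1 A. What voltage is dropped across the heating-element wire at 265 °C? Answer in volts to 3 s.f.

ρ = 0.0987 Ω·mm²/m = 9.87×10^-8 Ω·m
A = π(d/2)² = π(1.5750e-04 m)² = 7.793e-08 m²
R₍25₎ = ρL/A = (9.87×10^-8)(1.21)/(7.793e-08) = 1.532 Ω
R₍265₎ = R₍25₎(1 + αΔT) = 1.532 × (1 + 0.0054×240) = 3.519 Ω
V = IR = 11.1 × 3.519 = 39.1 V

39.1 V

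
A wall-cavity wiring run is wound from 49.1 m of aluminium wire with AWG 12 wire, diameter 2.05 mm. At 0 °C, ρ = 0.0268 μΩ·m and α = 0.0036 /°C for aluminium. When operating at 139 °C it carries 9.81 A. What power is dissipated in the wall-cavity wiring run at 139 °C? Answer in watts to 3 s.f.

ρ = 0.0268 μΩ·m = 2.68×10^-8 Ω·m
A = π(2.05/2 mm)² = π(1.0250e-03 m)² = 3.301e-06 m²
R₍0₎ = ρL/A = (2.68×10^-8)(49.1)/(3.301e-06) = 0.3987 Ω
R₍139₎ = R₍0₎(1 + αΔT) = 0.3987 × (1 + 0.0036×139) = 0.5982 Ω
P = I²R = (9.81)² × 0.5982 = 57.6 W

57.6 W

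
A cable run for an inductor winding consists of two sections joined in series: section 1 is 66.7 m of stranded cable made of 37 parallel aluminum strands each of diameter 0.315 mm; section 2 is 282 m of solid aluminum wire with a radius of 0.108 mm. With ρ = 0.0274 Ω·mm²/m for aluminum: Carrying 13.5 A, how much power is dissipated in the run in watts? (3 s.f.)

38500 W

ρ = 0.0274 Ω·mm²/m = 2.74×10^-8 Ω·m
Section 1: A_strand = π(1.5750e-04)² = 7.793e-08 m²; R₁ = ρL/(N·A_s) = (2.74×10^-8)(66.7)/(37×7.793e-08) = 0.6338 Ω
Section 2: A = πr² = π(1.0800e-04 m)² = 3.664e-08 m²
R₂ = (2.74×10^-8)(282)/(3.664e-08) = 210.9 Ω
R = R₁ + R₂ = 211.5 Ω
P = I²R = (13.5)² × 211.5 = 38500 W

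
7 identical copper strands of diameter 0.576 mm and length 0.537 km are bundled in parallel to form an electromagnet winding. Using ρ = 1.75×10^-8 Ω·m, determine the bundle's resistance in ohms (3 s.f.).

A_strand = π(2.8800e-04 m)² = 2.606e-07 m²
R_strand = ρL/A = (1.75×10^-8)(537)/(2.606e-07) = 36.06 Ω
R_total = R_strand/N = 36.06/7 = 5.15 Ω

5.15 Ω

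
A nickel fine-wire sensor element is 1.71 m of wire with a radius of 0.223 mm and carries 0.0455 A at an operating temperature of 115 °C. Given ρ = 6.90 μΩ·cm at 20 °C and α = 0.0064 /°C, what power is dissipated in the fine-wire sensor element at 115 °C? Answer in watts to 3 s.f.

ρ = 6.90 μΩ·cm = 6.90×10^-8 Ω·m
A = πr² = π(2.2300e-04 m)² = 1.562e-07 m²
R₍20₎ = ρL/A = (6.90×10^-8)(1.71)/(1.562e-07) = 0.7552 Ω
R₍115₎ = R₍20₎(1 + αΔT) = 0.7552 × (1 + 0.0064×95) = 1.214 Ω
P = I²R = (0.0455)² × 1.214 = 0.00251 W

0.00251 W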